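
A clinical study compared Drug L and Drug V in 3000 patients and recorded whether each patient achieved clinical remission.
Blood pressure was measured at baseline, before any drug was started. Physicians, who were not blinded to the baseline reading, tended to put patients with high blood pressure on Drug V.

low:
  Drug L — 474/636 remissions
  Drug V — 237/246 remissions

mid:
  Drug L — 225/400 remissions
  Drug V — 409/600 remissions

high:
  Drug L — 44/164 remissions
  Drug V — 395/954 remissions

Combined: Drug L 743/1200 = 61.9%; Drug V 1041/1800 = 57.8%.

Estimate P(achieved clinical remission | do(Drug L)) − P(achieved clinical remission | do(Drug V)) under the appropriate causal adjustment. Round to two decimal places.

Drug V is higher inside every blood pressure stratum but Drug L is higher in aggregate. Whether to stratify depends on how blood pressure relates to the drug.
Here blood pressure is a common cause — it drives both which drug a case falls under and the outcome. The crude comparison mixes populations; the stratum-specific rates are the causally relevant ones.
Adjusting over the population distribution of blood pressure: 0.294·(0.745−0.963) + 0.333·(0.562−0.682) + 0.373·(0.268−0.414) = -0.158.

-0.16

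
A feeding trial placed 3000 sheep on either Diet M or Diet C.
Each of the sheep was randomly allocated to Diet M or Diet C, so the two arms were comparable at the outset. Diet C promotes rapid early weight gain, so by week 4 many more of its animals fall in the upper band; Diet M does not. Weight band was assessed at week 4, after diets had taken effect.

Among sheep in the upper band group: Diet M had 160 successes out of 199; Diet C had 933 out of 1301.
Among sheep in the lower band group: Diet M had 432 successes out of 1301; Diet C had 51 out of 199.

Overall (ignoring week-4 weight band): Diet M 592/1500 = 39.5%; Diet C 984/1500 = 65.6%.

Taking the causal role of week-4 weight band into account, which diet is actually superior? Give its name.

Week-4 weight band is downstream of the diet. One should not condition on a consequence of treatment, so the overall rates are the right comparison.
Pooled: Diet M 39.5% vs Diet C 65.6%; Diet C is higher overall.

Diet C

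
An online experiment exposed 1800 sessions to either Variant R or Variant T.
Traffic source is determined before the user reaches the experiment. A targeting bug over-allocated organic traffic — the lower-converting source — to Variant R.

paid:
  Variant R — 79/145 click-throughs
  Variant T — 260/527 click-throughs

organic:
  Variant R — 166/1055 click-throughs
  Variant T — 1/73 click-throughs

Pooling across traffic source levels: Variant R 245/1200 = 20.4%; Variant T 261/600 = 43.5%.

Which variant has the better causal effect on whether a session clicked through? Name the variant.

Variant R

Since traffic source is a pre-existing factor (not a product of the variant) and it affects the outcome on its own, it is a confounder. The stratified rates, not the pooled rate, identify the causal effect.
Within each level — paid: 54.5% vs 49.3%; organic: 15.7% vs 1.4% — Variant R is higher every time.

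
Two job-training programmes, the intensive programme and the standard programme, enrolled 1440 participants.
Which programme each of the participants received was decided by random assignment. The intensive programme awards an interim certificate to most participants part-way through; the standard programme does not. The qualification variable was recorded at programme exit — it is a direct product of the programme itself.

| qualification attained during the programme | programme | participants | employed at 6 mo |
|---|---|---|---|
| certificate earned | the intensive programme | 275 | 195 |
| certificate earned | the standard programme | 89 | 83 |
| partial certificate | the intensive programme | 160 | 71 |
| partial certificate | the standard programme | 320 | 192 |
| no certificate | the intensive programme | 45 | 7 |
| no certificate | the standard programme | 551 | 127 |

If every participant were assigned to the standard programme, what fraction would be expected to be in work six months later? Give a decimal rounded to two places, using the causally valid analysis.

The qualification attained during the programme-specific comparison favours the standard programme throughout, but the pooled figures favour the intensive programme. The question is whether to condition on qualification attained during the programme.
Qualification attained during the programme is downstream of the programme. One should not condition on a consequence of treatment, so the overall rates are the right comparison.
So P(outcome | do(the standard programme)) is just the pooled rate for the standard programme: 402/960 = 0.419.

0.42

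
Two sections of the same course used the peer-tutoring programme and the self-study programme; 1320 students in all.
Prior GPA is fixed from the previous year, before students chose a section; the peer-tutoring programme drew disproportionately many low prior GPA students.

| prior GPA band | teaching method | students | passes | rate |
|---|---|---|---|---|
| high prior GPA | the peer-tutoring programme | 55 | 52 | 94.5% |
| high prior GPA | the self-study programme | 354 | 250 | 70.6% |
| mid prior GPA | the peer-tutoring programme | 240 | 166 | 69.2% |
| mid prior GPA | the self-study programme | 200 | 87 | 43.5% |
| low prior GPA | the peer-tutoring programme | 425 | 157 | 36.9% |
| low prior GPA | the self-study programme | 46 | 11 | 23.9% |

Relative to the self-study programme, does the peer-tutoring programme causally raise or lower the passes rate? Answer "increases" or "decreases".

increases

Within every prior GPA band level the peer-tutoring programme has the higher rate, yet pooled the self-study programme does — Simpson's reversal.
Nothing the teaching method does changes prior GPA band; the imbalance is an allocation artefact. With prior GPA band also predicting the outcome, the pooled figure is confounded, and the within-stratum comparison is the causal one.
Within each level — high prior GPA: 94.5% vs 70.6%; mid prior GPA: 69.2% vs 43.5%; low prior GPA: 36.9% vs 23.9% — the peer-tutoring programme is higher every time.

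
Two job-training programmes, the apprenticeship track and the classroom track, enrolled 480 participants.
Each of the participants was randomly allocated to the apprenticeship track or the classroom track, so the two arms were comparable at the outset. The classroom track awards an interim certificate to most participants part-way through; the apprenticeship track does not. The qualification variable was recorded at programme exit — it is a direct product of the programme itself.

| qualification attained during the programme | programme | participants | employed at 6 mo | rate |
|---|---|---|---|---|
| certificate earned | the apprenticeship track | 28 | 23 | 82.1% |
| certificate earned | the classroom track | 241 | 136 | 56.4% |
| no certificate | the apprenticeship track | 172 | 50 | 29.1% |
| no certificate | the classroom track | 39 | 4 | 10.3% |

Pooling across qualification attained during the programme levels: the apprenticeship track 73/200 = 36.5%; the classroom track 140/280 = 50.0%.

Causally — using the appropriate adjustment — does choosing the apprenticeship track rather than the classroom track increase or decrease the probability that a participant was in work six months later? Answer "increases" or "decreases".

The qualification attained during the programme-specific comparison favours the apprenticeship track throughout, but the pooled figures favour the classroom track. The question is whether to condition on qualification attained during the programme.
Because the programme influences qualification attained during the programme, qualification attained during the programme is a post-treatment mediator, not a confounder. Stratifying on it would bias the estimate; the causal effect is the crude pooled difference.
Pooled: the apprenticeship track 36.5% vs the classroom track 50.0%; the classroom track is higher overall.

decreases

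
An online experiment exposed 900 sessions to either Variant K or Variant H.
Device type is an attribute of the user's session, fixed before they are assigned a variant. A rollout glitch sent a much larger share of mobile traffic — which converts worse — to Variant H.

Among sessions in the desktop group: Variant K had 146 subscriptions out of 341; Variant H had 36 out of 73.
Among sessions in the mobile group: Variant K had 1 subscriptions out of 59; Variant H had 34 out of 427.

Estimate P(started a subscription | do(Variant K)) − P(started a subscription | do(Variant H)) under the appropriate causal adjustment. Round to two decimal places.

-0.06

Since device type is a pre-existing factor (not a product of the variant) and it affects the outcome on its own, it is a confounder. The stratified rates, not the pooled rate, identify the causal effect.
Adjusting over the population distribution of device type: 0.460·(0.428−0.493) + 0.540·(0.017−0.080) = -0.064.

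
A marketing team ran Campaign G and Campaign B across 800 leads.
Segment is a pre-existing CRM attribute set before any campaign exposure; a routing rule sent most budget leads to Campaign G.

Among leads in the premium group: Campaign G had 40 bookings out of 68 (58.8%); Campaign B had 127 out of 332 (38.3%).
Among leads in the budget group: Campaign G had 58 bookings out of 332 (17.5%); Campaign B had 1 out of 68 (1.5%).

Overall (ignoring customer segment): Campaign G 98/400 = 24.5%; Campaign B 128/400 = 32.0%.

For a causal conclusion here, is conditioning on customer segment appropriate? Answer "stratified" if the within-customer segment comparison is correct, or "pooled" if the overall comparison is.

stratified

Within every customer segment level Campaign G has the higher rate, yet pooled Campaign B does — Simpson's reversal.
Here customer segment is a common cause — it drives both which campaign a case falls under and the outcome. The crude comparison mixes populations; the stratum-specific rates are the causally relevant ones.
Within each level — premium: 58.8% vs 38.3%; budget: 17.5% vs 1.5% — Campaign G is higher every time.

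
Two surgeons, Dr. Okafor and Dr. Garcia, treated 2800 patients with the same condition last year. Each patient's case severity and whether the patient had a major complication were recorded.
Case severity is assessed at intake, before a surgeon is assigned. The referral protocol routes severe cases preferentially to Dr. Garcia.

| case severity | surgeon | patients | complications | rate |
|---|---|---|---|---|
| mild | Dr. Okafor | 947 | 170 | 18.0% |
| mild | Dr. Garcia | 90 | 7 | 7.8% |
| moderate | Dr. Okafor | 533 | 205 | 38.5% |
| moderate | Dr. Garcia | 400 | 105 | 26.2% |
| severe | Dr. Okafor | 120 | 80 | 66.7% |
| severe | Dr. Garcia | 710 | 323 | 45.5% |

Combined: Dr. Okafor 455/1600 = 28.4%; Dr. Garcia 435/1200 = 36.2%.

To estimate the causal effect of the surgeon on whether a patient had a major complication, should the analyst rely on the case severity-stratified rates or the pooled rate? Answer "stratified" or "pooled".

Since case severity is a pre-existing factor (not a product of the surgeon) and it affects the outcome on its own, it is a confounder. The stratified rates, not the pooled rate, identify the causal effect.
Within each level — mild: 18.0% vs 7.8%; moderate: 38.5% vs 26.2%; severe: 66.7% vs 45.5% — Dr. Garcia is lower every time.

stratified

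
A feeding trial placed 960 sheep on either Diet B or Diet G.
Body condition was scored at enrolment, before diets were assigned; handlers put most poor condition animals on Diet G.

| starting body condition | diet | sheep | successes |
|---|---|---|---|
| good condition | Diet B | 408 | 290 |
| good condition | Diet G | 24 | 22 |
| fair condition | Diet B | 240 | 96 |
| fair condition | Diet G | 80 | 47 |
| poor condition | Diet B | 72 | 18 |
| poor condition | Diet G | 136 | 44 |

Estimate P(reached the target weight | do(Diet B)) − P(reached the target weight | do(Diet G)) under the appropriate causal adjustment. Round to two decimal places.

-0.17

Nothing the diet does changes starting body condition; the imbalance is an allocation artefact. With starting body condition also predicting the outcome, the pooled figure is confounded, and the within-stratum comparison is the causal one.
Adjusting over the population distribution of starting body condition: 0.450·(0.711−0.917) + 0.333·(0.400−0.588) + 0.217·(0.250−0.324) = -0.171.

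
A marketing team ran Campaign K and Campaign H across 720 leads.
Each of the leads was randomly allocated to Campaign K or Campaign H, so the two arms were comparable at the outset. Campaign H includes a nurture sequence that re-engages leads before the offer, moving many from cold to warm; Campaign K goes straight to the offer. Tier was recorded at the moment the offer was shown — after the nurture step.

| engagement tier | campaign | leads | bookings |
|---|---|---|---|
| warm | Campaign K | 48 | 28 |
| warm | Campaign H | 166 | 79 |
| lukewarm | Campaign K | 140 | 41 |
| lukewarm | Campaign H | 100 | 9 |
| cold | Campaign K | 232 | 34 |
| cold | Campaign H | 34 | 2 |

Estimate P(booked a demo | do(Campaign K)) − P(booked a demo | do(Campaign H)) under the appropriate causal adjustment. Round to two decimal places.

-0.05

Within every engagement tier level Campaign K has the higher rate, yet pooled Campaign H does — Simpson's reversal.
Engagement tier is recorded after the campaign and is itself shifted by it — it sits on the causal path from campaign to outcome. Conditioning on a mediator would strip out part of the effect we want; the pooled comparison gives the total causal effect.
The causal difference is the pooled difference: 0.245 − 0.300 = -0.055.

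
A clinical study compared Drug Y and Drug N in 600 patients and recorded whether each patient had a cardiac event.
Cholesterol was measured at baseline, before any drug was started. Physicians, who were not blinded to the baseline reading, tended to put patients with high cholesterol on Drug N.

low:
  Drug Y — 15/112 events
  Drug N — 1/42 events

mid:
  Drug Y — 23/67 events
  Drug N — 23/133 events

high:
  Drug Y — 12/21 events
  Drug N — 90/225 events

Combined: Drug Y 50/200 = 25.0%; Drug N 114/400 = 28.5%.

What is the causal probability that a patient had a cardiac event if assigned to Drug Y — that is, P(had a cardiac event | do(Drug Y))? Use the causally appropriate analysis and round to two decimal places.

The cholesterol-specific comparison favours Drug N throughout, but the pooled figures favour Drug Y. The question is whether to condition on cholesterol.
Cholesterol is set before the drug has any effect — it is not caused by the drug — and it independently drives the outcome. That makes it a confounder, so the causal comparison is within cholesterol levels.
Standardising Drug Y to the population cholesterol mix: 0.257·15/112 + 0.333·23/67 + 0.410·12/21 = 0.383.

0.38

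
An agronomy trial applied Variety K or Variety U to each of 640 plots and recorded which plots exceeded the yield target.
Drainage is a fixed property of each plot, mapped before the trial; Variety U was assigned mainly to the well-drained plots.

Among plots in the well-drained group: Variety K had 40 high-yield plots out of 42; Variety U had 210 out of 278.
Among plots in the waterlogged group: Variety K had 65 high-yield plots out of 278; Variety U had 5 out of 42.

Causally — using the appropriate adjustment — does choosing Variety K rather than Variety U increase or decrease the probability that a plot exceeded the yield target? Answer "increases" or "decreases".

increases

The stratified and pooled comparisons disagree (Variety K wins within each field drainage; Variety U wins overall), so the answer turns on the causal role of field drainage.
Nothing the variety does changes field drainage; the imbalance is an allocation artefact. With field drainage also predicting the outcome, the pooled figure is confounded, and the within-stratum comparison is the causal one.
Within each level — well-drained: 95.2% vs 75.5%; waterlogged: 23.4% vs 11.9% — Variety K is higher every time.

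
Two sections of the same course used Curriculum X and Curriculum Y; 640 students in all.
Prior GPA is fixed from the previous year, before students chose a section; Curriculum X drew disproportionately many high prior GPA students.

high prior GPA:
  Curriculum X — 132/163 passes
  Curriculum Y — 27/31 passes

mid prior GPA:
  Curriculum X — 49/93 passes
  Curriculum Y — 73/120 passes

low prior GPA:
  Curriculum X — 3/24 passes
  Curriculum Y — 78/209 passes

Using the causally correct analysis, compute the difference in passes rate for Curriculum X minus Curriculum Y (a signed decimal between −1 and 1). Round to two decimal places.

Prior GPA band differs across teaching methods for reasons unrelated to any effect of the teaching method itself, and it separately predicts the outcome — a classic confounder. We must compare within prior GPA band levels.
Adjusting over the population distribution of prior GPA band: 0.303·(0.810−0.871) + 0.333·(0.527−0.608) + 0.364·(0.125−0.373) = -0.136.

-0.14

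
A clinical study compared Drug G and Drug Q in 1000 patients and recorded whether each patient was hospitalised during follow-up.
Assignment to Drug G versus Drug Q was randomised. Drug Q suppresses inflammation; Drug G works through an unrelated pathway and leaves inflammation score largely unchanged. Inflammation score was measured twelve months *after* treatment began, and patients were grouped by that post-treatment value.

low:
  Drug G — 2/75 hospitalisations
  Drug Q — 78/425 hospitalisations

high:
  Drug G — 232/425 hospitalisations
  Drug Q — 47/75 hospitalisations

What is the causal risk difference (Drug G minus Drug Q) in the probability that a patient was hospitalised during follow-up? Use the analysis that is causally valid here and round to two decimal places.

+0.22

Inflammation score is recorded after the drug and is itself shifted by it — it sits on the causal path from drug to outcome. Conditioning on a mediator would strip out part of the effect we want; the pooled comparison gives the total causal effect.
The causal difference is the pooled difference: 0.468 − 0.250 = +0.218.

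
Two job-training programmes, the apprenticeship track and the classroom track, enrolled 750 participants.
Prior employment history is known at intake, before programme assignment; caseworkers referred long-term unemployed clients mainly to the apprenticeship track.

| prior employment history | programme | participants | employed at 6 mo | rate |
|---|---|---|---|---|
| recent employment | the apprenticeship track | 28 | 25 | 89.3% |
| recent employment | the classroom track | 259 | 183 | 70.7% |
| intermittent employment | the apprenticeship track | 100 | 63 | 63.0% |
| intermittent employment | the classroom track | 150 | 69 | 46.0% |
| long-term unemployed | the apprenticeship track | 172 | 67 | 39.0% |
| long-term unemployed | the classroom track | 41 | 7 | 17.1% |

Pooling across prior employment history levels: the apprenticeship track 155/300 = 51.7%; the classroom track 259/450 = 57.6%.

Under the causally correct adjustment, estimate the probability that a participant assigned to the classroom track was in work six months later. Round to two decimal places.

The stratified and pooled comparisons disagree (the apprenticeship track wins within each prior employment history; the classroom track wins overall), so the answer turns on the causal role of prior employment history.
Prior employment history is set before the programme has any effect — it is not caused by the programme — and it independently drives the outcome. That makes it a confounder, so the causal comparison is within prior employment history levels.
Standardising the classroom track to the population prior employment history mix: 0.383·183/259 + 0.333·69/150 + 0.284·7/41 = 0.472.

0.47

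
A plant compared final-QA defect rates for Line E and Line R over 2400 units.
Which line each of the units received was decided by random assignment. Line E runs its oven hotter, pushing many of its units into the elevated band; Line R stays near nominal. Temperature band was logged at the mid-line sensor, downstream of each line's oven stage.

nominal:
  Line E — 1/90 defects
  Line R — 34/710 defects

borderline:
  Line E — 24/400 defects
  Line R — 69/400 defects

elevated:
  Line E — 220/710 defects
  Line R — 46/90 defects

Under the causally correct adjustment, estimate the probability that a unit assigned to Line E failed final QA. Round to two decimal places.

In-process temperature band lies on the pathway line → in-process temperature band → outcome, so adjusting for it blocks the indirect effect. For the total causal effect of line, use the unadjusted pooled rates.
So P(outcome | do(Line E)) is just the pooled rate for Line E: 245/1200 = 0.204.

0.20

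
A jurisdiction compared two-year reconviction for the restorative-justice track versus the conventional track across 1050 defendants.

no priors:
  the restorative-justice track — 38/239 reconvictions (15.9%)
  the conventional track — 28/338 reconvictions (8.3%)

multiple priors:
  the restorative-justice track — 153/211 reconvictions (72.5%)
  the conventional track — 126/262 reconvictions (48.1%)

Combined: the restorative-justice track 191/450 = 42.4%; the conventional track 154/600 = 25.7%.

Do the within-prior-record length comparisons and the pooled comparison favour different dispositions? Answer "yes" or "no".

Within each prior-record length level (no priors 15.9% vs 8.3%; multiple priors 72.5% vs 48.1%), the conventional track has the lower rate every time. Pooled: 42.4% vs 25.7% — the conventional track has the lower rate overall. They agree.

no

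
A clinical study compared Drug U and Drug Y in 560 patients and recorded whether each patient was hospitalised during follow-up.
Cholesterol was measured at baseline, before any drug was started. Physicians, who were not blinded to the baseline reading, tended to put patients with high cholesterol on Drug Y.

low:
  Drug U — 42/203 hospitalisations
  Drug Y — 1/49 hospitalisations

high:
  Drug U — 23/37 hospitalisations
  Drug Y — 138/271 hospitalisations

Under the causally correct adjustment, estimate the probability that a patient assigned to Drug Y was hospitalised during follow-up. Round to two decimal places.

The cholesterol-specific comparison favours Drug Y throughout, but the pooled figures favour Drug U. The question is whether to condition on cholesterol.
Nothing the drug does changes cholesterol; the imbalance is an allocation artefact. With cholesterol also predicting the outcome, the pooled figure is confounded, and the within-stratum comparison is the causal one.
Standardising Drug Y to the population cholesterol mix: 0.450·1/49 + 0.550·138/271 = 0.289.

0.29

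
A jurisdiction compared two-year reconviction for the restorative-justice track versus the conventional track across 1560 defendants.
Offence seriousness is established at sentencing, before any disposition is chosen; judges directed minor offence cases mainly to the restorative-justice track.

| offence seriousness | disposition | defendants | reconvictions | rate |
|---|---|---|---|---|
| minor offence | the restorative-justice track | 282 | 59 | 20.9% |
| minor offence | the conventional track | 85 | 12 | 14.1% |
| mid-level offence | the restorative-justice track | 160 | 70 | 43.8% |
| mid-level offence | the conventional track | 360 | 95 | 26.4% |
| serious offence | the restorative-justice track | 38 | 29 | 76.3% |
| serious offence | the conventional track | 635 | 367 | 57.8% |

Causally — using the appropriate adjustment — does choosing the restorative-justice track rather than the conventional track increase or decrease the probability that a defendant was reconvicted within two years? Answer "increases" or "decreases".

increases

the conventional track is lower inside every offence seriousness stratum but the restorative-justice track is lower in aggregate. Whether to stratify depends on how offence seriousness relates to the disposition.
Offence seriousness is set before the disposition has any effect — it is not caused by the disposition — and it independently drives the outcome. That makes it a confounder, so the causal comparison is within offence seriousness levels.
Within each level — minor offence: 20.9% vs 14.1%; mid-level offence: 43.8% vs 26.4%; serious offence: 76.3% vs 57.8% — the conventional track is lower every time.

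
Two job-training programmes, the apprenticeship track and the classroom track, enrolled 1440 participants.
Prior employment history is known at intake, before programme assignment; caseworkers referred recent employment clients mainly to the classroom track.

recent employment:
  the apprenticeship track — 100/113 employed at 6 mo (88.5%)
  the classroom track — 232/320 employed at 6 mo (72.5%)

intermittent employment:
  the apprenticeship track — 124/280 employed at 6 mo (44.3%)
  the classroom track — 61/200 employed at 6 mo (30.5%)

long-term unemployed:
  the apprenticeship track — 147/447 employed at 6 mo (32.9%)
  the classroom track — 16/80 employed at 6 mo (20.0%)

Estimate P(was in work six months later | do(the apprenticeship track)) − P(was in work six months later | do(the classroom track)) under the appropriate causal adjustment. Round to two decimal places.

+0.14

The stratified and pooled comparisons disagree (the apprenticeship track wins within each prior employment history; the classroom track wins overall), so the answer turns on the causal role of prior employment history.
Prior employment history satisfies the back-door criterion: it is not a descendant of the programme, and it blocks the spurious path from programme to outcome. Adjusting for it (i.e., using the within-prior employment history rates) gives the causal effect.
Adjusting over the population distribution of prior employment history: 0.301·(0.885−0.725) + 0.333·(0.443−0.305) + 0.366·(0.329−0.200) = +0.141.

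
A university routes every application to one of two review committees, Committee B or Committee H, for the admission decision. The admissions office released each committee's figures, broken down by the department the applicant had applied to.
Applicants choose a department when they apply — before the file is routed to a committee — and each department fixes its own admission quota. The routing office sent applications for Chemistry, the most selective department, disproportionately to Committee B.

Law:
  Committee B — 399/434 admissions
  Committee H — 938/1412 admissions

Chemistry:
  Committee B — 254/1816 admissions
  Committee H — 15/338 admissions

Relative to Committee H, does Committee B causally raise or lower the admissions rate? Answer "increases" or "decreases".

increases

Department differs across review committees for reasons unrelated to any effect of the review committee itself, and it separately predicts the outcome — a classic confounder. We must compare within department levels.
Within each level — Law: 91.9% vs 66.4%; Chemistry: 14.0% vs 4.4% — Committee B is higher every time.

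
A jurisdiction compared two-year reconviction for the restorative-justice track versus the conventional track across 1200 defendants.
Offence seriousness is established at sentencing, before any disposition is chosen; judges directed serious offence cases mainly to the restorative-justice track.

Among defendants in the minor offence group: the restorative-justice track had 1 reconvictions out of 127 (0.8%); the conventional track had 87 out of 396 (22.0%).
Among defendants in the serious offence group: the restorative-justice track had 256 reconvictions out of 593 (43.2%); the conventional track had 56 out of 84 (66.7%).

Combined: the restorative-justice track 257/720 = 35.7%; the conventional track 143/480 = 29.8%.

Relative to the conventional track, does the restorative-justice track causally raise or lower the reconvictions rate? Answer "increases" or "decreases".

decreases

Nothing the disposition does changes offence seriousness; the imbalance is an allocation artefact. With offence seriousness also predicting the outcome, the pooled figure is confounded, and the within-stratum comparison is the causal one.
Within each level — minor offence: 0.8% vs 22.0%; serious offence: 43.2% vs 66.7% — the restorative-justice track is lower every time.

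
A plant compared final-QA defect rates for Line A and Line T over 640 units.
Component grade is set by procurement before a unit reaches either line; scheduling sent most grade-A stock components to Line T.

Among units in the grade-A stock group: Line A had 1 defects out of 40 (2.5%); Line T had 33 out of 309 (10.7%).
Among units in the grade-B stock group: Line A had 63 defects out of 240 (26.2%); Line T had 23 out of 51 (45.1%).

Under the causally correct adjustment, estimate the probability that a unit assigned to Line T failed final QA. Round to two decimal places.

0.26

Nothing the line does changes component grade; the imbalance is an allocation artefact. With component grade also predicting the outcome, the pooled figure is confounded, and the within-stratum comparison is the causal one.
Standardising Line T to the population component grade mix: 0.545·33/309 + 0.455·23/51 = 0.263.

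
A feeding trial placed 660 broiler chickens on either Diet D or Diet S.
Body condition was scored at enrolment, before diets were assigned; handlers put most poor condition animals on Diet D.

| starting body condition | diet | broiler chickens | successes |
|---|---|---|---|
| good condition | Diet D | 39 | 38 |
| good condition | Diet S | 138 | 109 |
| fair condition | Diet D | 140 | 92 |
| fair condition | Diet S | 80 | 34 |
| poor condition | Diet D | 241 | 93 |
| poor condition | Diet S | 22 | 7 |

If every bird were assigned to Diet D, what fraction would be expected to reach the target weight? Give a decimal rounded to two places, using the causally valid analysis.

0.63

Diet D is higher inside every starting body condition stratum but Diet S is higher in aggregate. Whether to stratify depends on how starting body condition relates to the diet.
Starting body condition differs across diets for reasons unrelated to any effect of the diet itself, and it separately predicts the outcome — a classic confounder. We must compare within starting body condition levels.
Standardising Diet D to the population starting body condition mix: 0.268·38/39 + 0.333·92/140 + 0.398·93/241 = 0.634.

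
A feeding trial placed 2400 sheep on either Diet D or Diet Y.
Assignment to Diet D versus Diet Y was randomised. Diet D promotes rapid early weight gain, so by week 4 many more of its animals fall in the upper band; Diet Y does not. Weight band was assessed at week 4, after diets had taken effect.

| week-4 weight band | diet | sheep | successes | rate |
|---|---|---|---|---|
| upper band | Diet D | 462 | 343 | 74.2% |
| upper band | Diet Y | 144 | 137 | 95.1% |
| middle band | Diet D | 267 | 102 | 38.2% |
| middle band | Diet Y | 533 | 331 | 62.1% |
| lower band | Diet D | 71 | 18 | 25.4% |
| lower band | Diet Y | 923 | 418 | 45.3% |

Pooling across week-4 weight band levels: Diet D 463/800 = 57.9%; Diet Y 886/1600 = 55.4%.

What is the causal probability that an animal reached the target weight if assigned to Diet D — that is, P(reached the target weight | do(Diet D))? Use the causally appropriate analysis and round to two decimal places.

Week-4 weight band here is a post-treatment variable shaped by the diet; conditioning on it would introduce bias rather than remove it. The overall comparison is the causal one.
So P(outcome | do(Diet D)) is just the pooled rate for Diet D: 463/800 = 0.579.

0.58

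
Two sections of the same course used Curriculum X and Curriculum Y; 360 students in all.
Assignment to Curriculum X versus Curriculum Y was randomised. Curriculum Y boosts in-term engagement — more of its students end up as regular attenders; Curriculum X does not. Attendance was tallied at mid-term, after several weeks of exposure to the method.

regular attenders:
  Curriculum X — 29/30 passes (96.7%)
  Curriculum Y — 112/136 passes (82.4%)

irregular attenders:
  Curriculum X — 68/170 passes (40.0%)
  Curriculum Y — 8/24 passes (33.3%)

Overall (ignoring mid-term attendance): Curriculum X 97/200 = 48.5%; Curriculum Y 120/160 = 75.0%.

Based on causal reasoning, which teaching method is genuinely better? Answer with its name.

Curriculum Y

The distribution of mid-term attendance is itself part of what the teaching method does — it is an intermediate outcome. Holding it fixed would remove that part of the effect; the total effect is the pooled difference.
Pooled: Curriculum X 48.5% vs Curriculum Y 75.0%; Curriculum Y is higher overall.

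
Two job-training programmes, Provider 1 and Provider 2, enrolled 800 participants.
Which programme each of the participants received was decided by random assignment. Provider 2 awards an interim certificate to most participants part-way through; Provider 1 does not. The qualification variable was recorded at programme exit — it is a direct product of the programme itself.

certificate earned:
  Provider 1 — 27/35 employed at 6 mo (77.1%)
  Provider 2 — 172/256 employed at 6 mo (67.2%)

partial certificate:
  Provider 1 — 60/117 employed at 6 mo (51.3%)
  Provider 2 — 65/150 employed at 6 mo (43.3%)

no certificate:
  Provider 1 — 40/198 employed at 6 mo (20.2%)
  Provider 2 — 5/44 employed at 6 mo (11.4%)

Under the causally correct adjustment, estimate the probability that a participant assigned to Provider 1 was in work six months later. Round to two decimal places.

Qualification attained during the programme lies on the pathway programme → qualification attained during the programme → outcome, so adjusting for it blocks the indirect effect. For the total causal effect of programme, use the unadjusted pooled rates.
So P(outcome | do(Provider 1)) is just the pooled rate for Provider 1: 127/350 = 0.363.

0.36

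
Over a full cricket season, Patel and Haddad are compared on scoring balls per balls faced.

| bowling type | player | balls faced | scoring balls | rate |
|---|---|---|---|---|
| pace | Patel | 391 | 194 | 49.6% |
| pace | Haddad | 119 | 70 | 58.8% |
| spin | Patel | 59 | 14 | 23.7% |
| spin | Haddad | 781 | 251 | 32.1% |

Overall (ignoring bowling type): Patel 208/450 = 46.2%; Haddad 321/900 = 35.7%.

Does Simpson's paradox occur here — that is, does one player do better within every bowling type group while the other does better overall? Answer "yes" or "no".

Within each bowling type level (pace 49.6% vs 58.8%; spin 23.7% vs 32.1%), Haddad has the higher rate every time. Pooled: 46.2% vs 35.7% — Patel has the higher rate overall. The two comparisons disagree.

yes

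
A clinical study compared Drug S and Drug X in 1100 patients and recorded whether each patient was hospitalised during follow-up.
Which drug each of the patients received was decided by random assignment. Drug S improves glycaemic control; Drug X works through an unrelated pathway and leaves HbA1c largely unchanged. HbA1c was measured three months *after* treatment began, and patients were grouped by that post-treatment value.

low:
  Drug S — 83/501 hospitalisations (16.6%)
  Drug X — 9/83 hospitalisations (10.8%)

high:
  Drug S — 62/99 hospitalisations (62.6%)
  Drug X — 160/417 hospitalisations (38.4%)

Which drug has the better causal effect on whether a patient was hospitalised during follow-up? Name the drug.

HbA1c lies on the pathway drug → HbA1c → outcome, so adjusting for it blocks the indirect effect. For the total causal effect of drug, use the unadjusted pooled rates.
Pooled: Drug S 24.2% vs Drug X 33.8%; Drug S is lower overall.

Drug S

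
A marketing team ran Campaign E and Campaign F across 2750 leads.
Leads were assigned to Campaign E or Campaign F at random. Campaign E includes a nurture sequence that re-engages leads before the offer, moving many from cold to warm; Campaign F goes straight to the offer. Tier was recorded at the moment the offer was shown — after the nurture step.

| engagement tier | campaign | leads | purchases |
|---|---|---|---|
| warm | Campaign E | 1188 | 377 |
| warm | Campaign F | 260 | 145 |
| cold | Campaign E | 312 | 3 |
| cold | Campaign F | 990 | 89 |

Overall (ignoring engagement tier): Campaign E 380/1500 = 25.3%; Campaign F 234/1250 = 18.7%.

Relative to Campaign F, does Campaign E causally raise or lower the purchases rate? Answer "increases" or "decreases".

The distribution of engagement tier is itself part of what the campaign does — it is an intermediate outcome. Holding it fixed would remove that part of the effect; the total effect is the pooled difference.
Pooled: Campaign E 25.3% vs Campaign F 18.7%; Campaign E is higher overall.

increases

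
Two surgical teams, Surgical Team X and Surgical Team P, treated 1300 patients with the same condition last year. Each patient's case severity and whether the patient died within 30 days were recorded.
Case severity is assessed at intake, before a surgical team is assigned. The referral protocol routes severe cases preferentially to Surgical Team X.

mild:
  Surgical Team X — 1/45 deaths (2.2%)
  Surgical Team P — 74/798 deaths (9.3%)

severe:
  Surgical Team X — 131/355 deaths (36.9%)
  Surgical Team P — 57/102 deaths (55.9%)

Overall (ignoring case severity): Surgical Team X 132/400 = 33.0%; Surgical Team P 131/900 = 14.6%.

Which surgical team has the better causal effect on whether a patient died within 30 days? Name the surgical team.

Within every case severity level Surgical Team X has the lower rate, yet pooled Surgical Team P does — Simpson's reversal.
Since case severity is a pre-existing factor (not a product of the surgical team) and it affects the outcome on its own, it is a confounder. The stratified rates, not the pooled rate, identify the causal effect.
Within each level — mild: 2.2% vs 9.3%; severe: 36.9% vs 55.9% — Surgical Team X is lower every time.

Surgical Team X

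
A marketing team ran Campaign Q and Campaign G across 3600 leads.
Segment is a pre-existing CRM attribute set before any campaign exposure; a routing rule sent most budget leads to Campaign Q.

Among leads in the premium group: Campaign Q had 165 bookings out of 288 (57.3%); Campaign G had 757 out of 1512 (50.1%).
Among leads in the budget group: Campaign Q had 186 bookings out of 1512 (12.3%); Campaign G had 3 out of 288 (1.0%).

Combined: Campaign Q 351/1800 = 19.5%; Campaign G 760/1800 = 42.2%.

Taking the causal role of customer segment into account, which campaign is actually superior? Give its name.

Campaign Q

Since customer segment is a pre-existing factor (not a product of the campaign) and it affects the outcome on its own, it is a confounder. The stratified rates, not the pooled rate, identify the causal effect.
Within each level — premium: 57.3% vs 50.1%; budget: 12.3% vs 1.0% — Campaign Q is higher every time.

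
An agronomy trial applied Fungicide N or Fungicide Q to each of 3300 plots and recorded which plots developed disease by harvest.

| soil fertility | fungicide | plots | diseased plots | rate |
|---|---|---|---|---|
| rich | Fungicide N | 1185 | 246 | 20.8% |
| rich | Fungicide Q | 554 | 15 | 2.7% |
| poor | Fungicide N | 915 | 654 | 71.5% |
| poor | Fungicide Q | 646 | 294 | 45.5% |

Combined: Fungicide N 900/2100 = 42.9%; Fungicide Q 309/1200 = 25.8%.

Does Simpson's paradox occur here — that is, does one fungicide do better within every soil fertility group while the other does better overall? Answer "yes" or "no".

no

Within each soil fertility level (rich 20.8% vs 2.7%; poor 71.5% vs 45.5%), Fungicide Q has the lower rate every time. Pooled: 42.9% vs 25.8% — Fungicide Q has the lower rate overall. They agree.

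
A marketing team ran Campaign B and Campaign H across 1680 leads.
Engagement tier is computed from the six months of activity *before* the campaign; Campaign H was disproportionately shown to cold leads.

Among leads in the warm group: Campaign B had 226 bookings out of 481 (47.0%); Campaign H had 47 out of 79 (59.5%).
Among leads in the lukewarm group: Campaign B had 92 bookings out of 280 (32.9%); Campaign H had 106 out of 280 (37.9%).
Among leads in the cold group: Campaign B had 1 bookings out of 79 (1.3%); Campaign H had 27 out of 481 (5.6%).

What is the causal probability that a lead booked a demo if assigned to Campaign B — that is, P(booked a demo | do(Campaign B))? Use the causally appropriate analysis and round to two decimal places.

Within every engagement tier level Campaign H has the higher rate, yet pooled Campaign B does — Simpson's reversal.
Nothing the campaign does changes engagement tier; the imbalance is an allocation artefact. With engagement tier also predicting the outcome, the pooled figure is confounded, and the within-stratum comparison is the causal one.
Standardising Campaign B to the population engagement tier mix: 0.333·226/481 + 0.333·92/280 + 0.333·1/79 = 0.270.

0.27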